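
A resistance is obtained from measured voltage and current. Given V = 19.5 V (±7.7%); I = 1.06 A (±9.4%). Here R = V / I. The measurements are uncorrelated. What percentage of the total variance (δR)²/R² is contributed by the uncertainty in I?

59.8%

(δR/R)² = (1·δV/V)² + (-1·δI/I)²
  V term: (1×0.0770)² = 0.00593
  I term: (-1×0.0940)² = 0.00884
Total = 0.0148. Share from I = 0.00884/0.0148 = 0.598.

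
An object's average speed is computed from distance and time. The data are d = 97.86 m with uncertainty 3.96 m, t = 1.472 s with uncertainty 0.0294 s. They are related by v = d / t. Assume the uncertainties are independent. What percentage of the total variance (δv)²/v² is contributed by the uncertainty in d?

(δv/v)² = (1·δd/d)² + (-1·δt/t)²
  d term: (1×0.0405)² = 0.00164
  t term: (-1×0.0200)² = 0.000399
Total = 0.00204. Share from d = 0.00164/0.00204 = 0.804.

80.4%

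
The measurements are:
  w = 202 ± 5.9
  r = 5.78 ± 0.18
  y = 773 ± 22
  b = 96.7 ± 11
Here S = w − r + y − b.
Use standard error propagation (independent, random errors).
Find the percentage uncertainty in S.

2.90%

Each term contributes (cᵢ δxᵢ)² to (δS)²:
  (δw)² = 34.8;  (δr)² = 0.0324;  (δy)² = 484;  (δb)² = 121
δS = √(640) = 25.3
S = 873, so δS/S = 25.3/873 = 0.0290.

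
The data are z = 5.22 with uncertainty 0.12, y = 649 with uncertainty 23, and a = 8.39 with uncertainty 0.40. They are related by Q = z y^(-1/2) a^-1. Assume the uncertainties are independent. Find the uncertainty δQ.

0.00136

Since Q is a product/quotient, work with relative uncertainties:
  (1·δz/z)² = (1×0.0230)² = 0.000528;  (−½·δy/y)² = (-0.5×0.0354)² = 0.000314;  (-1·δa/a)² = (-1×0.0477)² = 0.00227
δQ/Q = √(0.00312) = 0.0558
Q = 0.0244, so δQ = 0.0558 × 0.0244 = 0.00136.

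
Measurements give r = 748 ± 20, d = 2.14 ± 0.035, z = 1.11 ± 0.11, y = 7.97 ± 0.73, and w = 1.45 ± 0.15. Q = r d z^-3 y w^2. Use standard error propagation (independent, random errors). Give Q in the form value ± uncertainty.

19600 ± 7350

Each factor contributes (exponent × relative error)² to (δQ/Q)²:
  (1·δr/r)² = (1×0.0267)² = 0.000715;  (1·δd/d)² = (1×0.0164)² = 0.000267;  (-3·δz/z)² = (-3×0.0991)² = 0.0884;  (1·δy/y)² = (1×0.0916)² = 0.00839;  (2·δw/w)² = (2×0.103)² = 0.0428
δQ/Q = √(0.141) = 0.375
Q = 19600, so δQ = 0.375 × 19600 = 7350.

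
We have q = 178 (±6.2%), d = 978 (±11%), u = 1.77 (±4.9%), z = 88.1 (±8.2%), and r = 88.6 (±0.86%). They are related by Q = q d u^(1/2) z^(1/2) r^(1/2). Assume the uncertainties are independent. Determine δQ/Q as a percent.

13.5%

Q is a product of powers, so relative uncertainties combine in quadrature:
  (1·δq/q)² = (1×0.0620)² = 0.00384;  (1·δd/d)² = (1×0.110)² = 0.0121;  (½·δu/u)² = (0.5×0.0490)² = 0.000600;  (½·δz/z)² = (0.5×0.0820)² = 0.00168;  (½·δr/r)² = (0.5×0.00860)² = 1.85e-05
δQ/Q = √(0.0182) = 0.135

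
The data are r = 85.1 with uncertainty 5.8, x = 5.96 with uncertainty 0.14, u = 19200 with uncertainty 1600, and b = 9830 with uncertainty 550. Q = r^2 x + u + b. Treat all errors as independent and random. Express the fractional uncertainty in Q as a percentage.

Let p = r^2·x = 43200. δp/p = √((2·δr/r)² + (1·δx/x)²) = √(0.0186 + 0.000552) = 0.138, so δp = 5970.
Q = p + u + b: δQ = √(δp² + δu² + δb²) = √(3.56e+07 + 2.56e+06 + 3.02e+05) = 6210
Q = 72200, so δQ/Q = 6210/72200 = 0.0860.

8.60%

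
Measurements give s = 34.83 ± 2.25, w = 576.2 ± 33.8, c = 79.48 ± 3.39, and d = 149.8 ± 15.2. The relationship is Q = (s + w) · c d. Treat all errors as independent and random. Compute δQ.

Let u = s + w = 611.0. δu = √(δs² + δw²) = √(5.06 + 1140) = 33.9, so δu/u = 0.0554.
Q is then a monomial in u, c, d:
δQ/Q = √((δu/u)² + (1·δc/c)² + (1·δd/d)²) = √(0.00307 + 0.00182 + 0.0103) = 0.123
Q = 7.275e+06, so δQ = 0.123 × 7.275e+06 = 8.97e+05.

8.97e+05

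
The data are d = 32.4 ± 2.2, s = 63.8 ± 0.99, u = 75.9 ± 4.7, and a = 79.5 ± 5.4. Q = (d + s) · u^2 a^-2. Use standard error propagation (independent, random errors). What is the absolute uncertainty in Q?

Let w = d + s = 96.2. δw = √(δd² + δs²) = √(4.84 + 0.980) = 2.41, so δw/w = 0.0251.
Q is then a monomial in w, u, a:
δQ/Q = √((δw/w)² + (2·δu/u)² + (-2·δa/a)²) = √(0.000629 + 0.0153 + 0.0185) = 0.186
Q = 87.7, so δQ = 0.186 × 87.7 = 16.3.

16.3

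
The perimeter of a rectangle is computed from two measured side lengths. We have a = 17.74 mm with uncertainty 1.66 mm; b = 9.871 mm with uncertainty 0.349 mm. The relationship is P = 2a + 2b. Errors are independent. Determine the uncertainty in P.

Absolute uncertainties add in quadrature for a linear combination:
  (2·δa)² = 11.0;  (2·δb)² = 0.487
δP = √(11.5) = 3.39 mm

3.39 mm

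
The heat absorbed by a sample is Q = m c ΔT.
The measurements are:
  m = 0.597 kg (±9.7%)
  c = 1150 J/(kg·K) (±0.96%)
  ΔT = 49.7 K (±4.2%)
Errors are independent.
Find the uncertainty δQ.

Relative error in a monomial: (δQ/Q)² = Σ (nᵢ · δxᵢ/xᵢ)².
  (1·δm/m)² = (1×0.0970)² = 0.00941;  (1·δc/c)² = (1×0.00960)² = 9.22e-05;  (1·δΔT/ΔT)² = (1×0.0420)² = 0.00176
δQ/Q = √(0.0113) = 0.106
Q = 34100 J, so δQ = 0.106 × 34100 = 3620 J.

3620 J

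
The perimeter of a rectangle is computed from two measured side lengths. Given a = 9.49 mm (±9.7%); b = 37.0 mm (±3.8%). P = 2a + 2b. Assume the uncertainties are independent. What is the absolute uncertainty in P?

3.36 mm

For a sum/difference, combine absolute errors in quadrature:
  (2·δa)² = 3.39;  (2·δb)² = 7.91
δP = √(11.3) = 3.36 mm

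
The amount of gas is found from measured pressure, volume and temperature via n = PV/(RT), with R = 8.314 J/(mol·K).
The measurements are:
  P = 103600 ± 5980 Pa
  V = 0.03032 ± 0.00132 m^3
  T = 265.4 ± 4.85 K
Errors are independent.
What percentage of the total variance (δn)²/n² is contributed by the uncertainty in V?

34.1%

(δn/n)² = (1·δP/P)² + (1·δV/V)² + (-1·δT/T)²
  P term: (1×0.0577)² = 0.00333
  V term: (1×0.0435)² = 0.00190
  T term: (-1×0.0183)² = 0.000334
Total = 0.00556. Share from V = 0.00190/0.00556 = 0.341.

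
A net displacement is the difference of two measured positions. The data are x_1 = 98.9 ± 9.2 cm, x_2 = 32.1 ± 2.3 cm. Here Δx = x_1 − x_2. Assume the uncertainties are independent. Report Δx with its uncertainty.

Absolute uncertainties add in quadrature for a linear combination:
  (δx_1)² = 84.6;  (δx_2)² = 5.29
δΔx = √(89.9) = 9.48 cm
Δx = 66.8 cm.

66.8 ± 9.48 cm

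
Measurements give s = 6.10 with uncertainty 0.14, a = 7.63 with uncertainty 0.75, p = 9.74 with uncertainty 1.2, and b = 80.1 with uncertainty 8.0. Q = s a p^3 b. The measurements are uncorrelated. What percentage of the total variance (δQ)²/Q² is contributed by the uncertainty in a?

6.16%

(δQ/Q)² = (1·δs/s)² + (1·δa/a)² + (3·δp/p)² + (1·δb/b)²
  s term: (1×0.0230)² = 0.000527
  a term: (1×0.0983)² = 0.00966
  p term: (3×0.123)² = 0.137
  b term: (1×0.0999)² = 0.00998
Total = 0.157. Share from a = 0.00966/0.157 = 0.0616.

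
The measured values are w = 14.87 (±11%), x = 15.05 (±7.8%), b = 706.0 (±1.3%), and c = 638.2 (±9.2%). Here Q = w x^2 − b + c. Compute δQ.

Let p = w·x^2 = 3368. δp/p = √((1·δw/w)² + (2·δx/x)²) = √(0.0121 + 0.0243) = 0.191, so δp = 643.
Q = p − b + c: δQ = √(δp² + δb² + δc²) = √(4.13e+05 + 84.2 + 3450) = 646

646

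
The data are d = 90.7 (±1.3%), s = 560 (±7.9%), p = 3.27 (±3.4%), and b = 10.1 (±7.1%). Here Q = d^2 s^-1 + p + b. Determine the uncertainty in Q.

Let w = d^2·s^-1 = 14.7. δw/w = √((2·δd/d)² + (-1·δs/s)²) = √(0.000676 + 0.00624) = 0.0832, so δw = 1.22.
Q = w + p + b: δQ = √(δw² + δp² + δb²) = √(1.49 + 0.0124 + 0.514) = 1.42

1.42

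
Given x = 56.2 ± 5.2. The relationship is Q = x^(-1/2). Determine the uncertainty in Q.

Q ∝ x^(-1/2), so δQ/Q = |−½| · δx/x = 0.5 × 0.0925 = 0.0463.
Q = 0.133, so δQ = 0.0463 × 0.133 = 0.00617.

0.00617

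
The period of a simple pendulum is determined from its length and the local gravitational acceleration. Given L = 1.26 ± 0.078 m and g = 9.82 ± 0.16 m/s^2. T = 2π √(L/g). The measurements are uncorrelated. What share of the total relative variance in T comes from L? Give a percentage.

(δT/T)² = (½·δL/L)² + (−½·δg/g)²
  L term: (0.5×0.0619)² = 0.000958
  g term: (-0.5×0.0163)² = 6.64e-05
Total = 0.00102. Share from L = 0.000958/0.00102 = 0.935.

93.5%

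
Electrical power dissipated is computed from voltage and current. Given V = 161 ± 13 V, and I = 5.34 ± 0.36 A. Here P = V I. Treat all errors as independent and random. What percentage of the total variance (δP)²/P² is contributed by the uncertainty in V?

58.9%

(δP/P)² = (1·δV/V)² + (1·δI/I)²
  V term: (1×0.0807)² = 0.00652
  I term: (1×0.0674)² = 0.00454
Total = 0.0111. Share from V = 0.00652/0.0111 = 0.589.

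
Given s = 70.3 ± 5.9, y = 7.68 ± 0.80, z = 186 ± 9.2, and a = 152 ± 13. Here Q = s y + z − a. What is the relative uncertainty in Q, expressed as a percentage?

12.9%

Let p = s·y = 540. δp/p = √((1·δs/s)² + (1·δy/y)²) = √(0.00704 + 0.0109) = 0.134, so δp = 72.2.
Q = p + z − a: δQ = √(δp² + δz² + δa²) = √(5220 + 84.6 + 169) = 74.0
Q = 574, so δQ/Q = 74.0/574 = 0.129.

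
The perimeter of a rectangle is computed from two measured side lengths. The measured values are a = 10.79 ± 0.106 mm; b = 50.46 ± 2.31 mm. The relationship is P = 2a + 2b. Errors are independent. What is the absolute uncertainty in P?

4.62 mm

Absolute uncertainties add in quadrature for a linear combination:
  (2·δa)² = 0.0449;  (2·δb)² = 21.3
δP = √(21.4) = 4.62 mm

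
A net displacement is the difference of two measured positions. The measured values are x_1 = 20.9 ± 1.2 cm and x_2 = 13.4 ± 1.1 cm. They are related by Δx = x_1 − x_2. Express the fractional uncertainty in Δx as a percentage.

21.7%

Δx is a linear combination, so absolute uncertainties add in quadrature:
  (δx_1)² = 1.44;  (δx_2)² = 1.21
δΔx = √(2.65) = 1.63 cm
Δx = 7.50 cm, so δΔx/Δx = 1.63/7.50 = 0.217.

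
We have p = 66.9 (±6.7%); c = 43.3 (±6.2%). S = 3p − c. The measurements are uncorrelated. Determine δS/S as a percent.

8.71%

For a sum/difference, combine absolute errors in quadrature:
  (3·δp)² = 181;  (δc)² = 7.21
δS = √(188) = 13.7
S = 157, so δS/S = 13.7/157 = 0.0871.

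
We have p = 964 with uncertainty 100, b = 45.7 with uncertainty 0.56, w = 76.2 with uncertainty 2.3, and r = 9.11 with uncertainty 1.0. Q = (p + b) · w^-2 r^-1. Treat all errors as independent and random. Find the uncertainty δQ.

0.00305

Let u = p + b = 1010. δu = √(δp² + δb²) = √(10000 + 0.314) = 100, so δu/u = 0.0990.
Q is then a monomial in u, w, r:
δQ/Q = √((δu/u)² + (-2·δw/w)² + (-1·δr/r)²) = √(0.00981 + 0.00364 + 0.0120) = 0.160
Q = 0.0191, so δQ = 0.160 × 0.0191 = 0.00305.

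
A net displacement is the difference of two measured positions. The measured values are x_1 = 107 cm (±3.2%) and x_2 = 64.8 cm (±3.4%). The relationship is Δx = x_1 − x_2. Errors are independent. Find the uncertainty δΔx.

Sums and differences: (δΔx)² = Σ (cᵢ δxᵢ)².
  (δx_1)² = 11.7;  (δx_2)² = 4.85
δΔx = √(16.6) = 4.07 cm

4.07 cm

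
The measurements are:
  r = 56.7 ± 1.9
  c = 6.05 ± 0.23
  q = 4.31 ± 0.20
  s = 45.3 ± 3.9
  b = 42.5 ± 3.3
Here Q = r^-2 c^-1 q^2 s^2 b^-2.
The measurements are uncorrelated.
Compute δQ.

Q is a product of powers, so relative uncertainties combine in quadrature:
  (-2·δr/r)² = (-2×0.0335)² = 0.00449;  (-1·δc/c)² = (-1×0.0380)² = 0.00145;  (2·δq/q)² = (2×0.0464)² = 0.00861;  (2·δs/s)² = (2×0.0861)² = 0.0296;  (-2·δb/b)² = (-2×0.0776)² = 0.0241
δQ/Q = √(0.0683) = 0.261
Q = 0.00109, so δQ = 0.261 × 0.00109 = 0.000284.

0.000284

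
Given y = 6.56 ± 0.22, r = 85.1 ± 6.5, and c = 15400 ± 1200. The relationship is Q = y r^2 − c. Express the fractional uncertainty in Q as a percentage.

23.4%

Let p = y·r^2 = 47500. δp/p = √((1·δy/y)² + (2·δr/r)²) = √(0.00112 + 0.0233) = 0.156, so δp = 7430.
Q = p − c: δQ = √(δp² + δc²) = √(5.52e+07 + 1.44e+06) = 7530
Q = 32100, so δQ/Q = 7530/32100 = 0.234.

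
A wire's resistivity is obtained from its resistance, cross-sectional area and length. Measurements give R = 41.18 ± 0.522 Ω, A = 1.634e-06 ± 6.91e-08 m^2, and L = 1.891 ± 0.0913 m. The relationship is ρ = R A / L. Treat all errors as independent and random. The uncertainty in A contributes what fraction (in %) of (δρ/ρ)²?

(δρ/ρ)² = (1·δR/R)² + (1·δA/A)² + (-1·δL/L)²
  R term: (1×0.0127)² = 0.000161
  A term: (1×0.0423)² = 0.00179
  L term: (-1×0.0483)² = 0.00233
Total = 0.00428. Share from A = 0.00179/0.00428 = 0.418.

41.8%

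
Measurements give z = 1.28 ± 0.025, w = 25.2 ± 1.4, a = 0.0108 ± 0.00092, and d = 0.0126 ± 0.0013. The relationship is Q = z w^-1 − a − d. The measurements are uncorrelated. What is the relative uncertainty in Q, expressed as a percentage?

Let p = z·w^-1 = 0.0508. δp/p = √((1·δz/z)² + (-1·δw/w)²) = √(0.000381 + 0.00309) = 0.0589, so δp = 0.00299.
Q = p − a − d: δQ = √(δp² + δa² + δd²) = √(8.95e-06 + 8.46e-07 + 1.69e-06) = 0.00339
Q = 0.0274, so δQ/Q = 0.00339/0.0274 = 0.124.

12.4%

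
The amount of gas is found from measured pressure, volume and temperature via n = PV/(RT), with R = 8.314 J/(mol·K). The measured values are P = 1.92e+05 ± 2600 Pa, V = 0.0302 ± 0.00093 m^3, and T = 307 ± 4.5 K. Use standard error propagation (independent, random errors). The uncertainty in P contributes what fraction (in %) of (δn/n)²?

13.6%

(δn/n)² = (1·δP/P)² + (1·δV/V)² + (-1·δT/T)²
  P term: (1×0.0135)² = 0.000183
  V term: (1×0.0308)² = 0.000948
  T term: (-1×0.0147)² = 0.000215
Total = 0.00135. Share from P = 0.000183/0.00135 = 0.136.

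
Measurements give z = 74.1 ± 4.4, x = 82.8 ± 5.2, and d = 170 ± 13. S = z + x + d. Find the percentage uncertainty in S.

4.49%

Each term contributes (cᵢ δxᵢ)² to (δS)²:
  (δz)² = 19.4;  (δx)² = 27.0;  (δd)² = 169
δS = √(215) = 14.7
S = 327, so δS/S = 14.7/327 = 0.0449.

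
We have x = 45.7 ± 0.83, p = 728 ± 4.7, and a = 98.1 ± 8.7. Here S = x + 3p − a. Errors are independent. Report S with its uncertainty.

2130 ± 16.6

Each term contributes (cᵢ δxᵢ)² to (δS)²:
  (δx)² = 0.689;  (3·δp)² = 199;  (δa)² = 75.7
δS = √(275) = 16.6
S = 2130.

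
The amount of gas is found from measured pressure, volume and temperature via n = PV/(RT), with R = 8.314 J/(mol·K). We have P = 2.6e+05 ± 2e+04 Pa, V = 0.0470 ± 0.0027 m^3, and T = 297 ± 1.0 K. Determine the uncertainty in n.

0.475 mol

n is a product of powers, so relative uncertainties combine in quadrature:
  (1·δP/P)² = (1×0.0769)² = 0.00592;  (1·δV/V)² = (1×0.0574)² = 0.00330;  (-1·δT/T)² = (-1×0.00337)² = 1.13e-05
δn/n = √(0.00923) = 0.0961
n = 4.95 mol, so δn = 0.0961 × 4.95 = 0.475 mol.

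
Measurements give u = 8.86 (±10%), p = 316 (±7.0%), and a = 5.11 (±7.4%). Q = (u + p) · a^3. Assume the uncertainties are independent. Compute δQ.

Let w = u + p = 325. δw = √(δu² + δp²) = √(0.785 + 489) = 22.1, so δw/w = 0.0681.
Q is then a monomial in w, a:
δQ/Q = √((δw/w)² + (3·δa/a)²) = √(0.00464 + 0.0493) = 0.232
Q = 43300, so δQ = 0.232 × 43300 = 10100.

10100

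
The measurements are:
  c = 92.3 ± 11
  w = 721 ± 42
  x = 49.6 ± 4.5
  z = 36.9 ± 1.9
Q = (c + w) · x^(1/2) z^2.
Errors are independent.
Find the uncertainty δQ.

Let u = c + w = 813. δu = √(δc² + δw²) = √(121 + 1760) = 43.4, so δu/u = 0.0534.
Q is then a monomial in u, x, z:
δQ/Q = √((δu/u)² + (½·δx/x)² + (2·δz/z)²) = √(0.00285 + 0.00206 + 0.0106) = 0.125
Q = 7.8e+06, so δQ = 0.125 × 7.8e+06 = 9.71e+05.

9.71e+05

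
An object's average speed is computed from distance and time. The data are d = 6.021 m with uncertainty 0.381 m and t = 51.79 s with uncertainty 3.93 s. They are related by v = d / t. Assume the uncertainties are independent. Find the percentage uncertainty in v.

9.88%

v is a product of powers, so relative uncertainties combine in quadrature:
  (1·δd/d)² = (1×0.0633)² = 0.00400;  (-1·δt/t)² = (-1×0.0759)² = 0.00576
δv/v = √(0.00976) = 0.0988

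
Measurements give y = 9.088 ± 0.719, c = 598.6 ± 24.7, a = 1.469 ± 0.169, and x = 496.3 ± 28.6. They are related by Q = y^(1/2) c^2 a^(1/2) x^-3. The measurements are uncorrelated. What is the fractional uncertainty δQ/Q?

0.204

For a monomial Q ∝ y^(1/2), c^2, a^(1/2), x^-3, fractional errors add in quadrature:
  (½·δy/y)² = (0.5×0.0791)² = 0.00156;  (2·δc/c)² = (2×0.0413)² = 0.00681;  (½·δa/a)² = (0.5×0.115)² = 0.00331;  (-3·δx/x)² = (-3×0.0576)² = 0.0299
δQ/Q = √(0.0416) = 0.204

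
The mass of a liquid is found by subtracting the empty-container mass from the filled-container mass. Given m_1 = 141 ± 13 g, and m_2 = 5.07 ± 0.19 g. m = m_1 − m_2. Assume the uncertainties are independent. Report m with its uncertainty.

136 ± 13.0 g

m is a linear combination, so absolute uncertainties add in quadrature:
  (δm_1)² = 169;  (δm_2)² = 0.0361
δm = √(169) = 13.0 g
m = 136 g.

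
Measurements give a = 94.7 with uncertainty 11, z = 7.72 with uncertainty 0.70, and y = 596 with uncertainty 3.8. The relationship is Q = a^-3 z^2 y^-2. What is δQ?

Products/powers → add relative errors in quadrature, weighted by exponent:
  (-3·δa/a)² = (-3×0.116)² = 0.121;  (2·δz/z)² = (2×0.0907)² = 0.0329;  (-2·δy/y)² = (-2×0.00638)² = 0.000163
δQ/Q = √(0.154) = 0.393
Q = 1.98e-10, so δQ = 0.393 × 1.98e-10 = 7.76e-11.

7.76e-11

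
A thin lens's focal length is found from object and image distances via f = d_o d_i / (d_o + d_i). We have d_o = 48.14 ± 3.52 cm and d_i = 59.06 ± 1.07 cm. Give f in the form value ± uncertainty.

26.52 ± 1.09 cm

∂f/∂d_o = (d_i/(d_o+d_i))² = 0.304;  ∂f/∂d_i = (d_o/(d_o+d_i))² = 0.202
δf = √((∂f/∂d_o · δd_o)² + (∂f/∂d_i · δd_i)²) = √(1.14 + 0.0466) = 1.09 cm
f = 26.52 cm.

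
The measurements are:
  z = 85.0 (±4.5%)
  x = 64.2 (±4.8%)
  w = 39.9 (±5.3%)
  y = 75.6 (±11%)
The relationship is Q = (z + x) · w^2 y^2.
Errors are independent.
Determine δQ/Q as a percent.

24.6%

Let u = z + x = 149. δu = √(δz² + δx²) = √(14.6 + 9.50) = 4.91, so δu/u = 0.0329.
Q is then a monomial in u, w, y:
δQ/Q = √((δu/u)² + (2·δw/w)² + (2·δy/y)²) = √(0.00108 + 0.0112 + 0.0484) = 0.246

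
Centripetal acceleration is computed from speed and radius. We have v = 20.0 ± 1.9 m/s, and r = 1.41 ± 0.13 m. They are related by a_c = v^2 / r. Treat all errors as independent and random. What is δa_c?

Since a_c is a product/quotient, work with relative uncertainties:
  (2·δv/v)² = (2×0.0950)² = 0.0361;  (-1·δr/r)² = (-1×0.0922)² = 0.00850
δa_c/a_c = √(0.0446) = 0.211
a_c = 284 m/s^2, so δa_c = 0.211 × 284 = 59.9 m/s^2.

59.9 m/s^2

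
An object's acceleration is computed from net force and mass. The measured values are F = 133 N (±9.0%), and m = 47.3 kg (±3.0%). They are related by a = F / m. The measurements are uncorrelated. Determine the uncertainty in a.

Since a is a product/quotient, work with relative uncertainties:
  (1·δF/F)² = (1×0.0900)² = 0.00810;  (-1·δm/m)² = (-1×0.0300)² = 0.000900
δa/a = √(0.00900) = 0.0949
a = 2.81 m/s^2, so δa = 0.0949 × 2.81 = 0.267 m/s^2.

0.267 m/s^2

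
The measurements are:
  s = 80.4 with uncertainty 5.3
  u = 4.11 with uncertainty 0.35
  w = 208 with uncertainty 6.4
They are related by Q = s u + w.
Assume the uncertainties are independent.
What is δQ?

36.2

Let p = s·u = 330. δp/p = √((1·δs/s)² + (1·δu/u)²) = √(0.00435 + 0.00725) = 0.108, so δp = 35.6.
Q = p + w: δQ = √(δp² + δw²) = √(1270 + 41.0) = 36.2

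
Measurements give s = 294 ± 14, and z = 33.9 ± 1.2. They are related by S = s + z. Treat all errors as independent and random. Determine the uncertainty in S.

For a sum/difference, combine absolute errors in quadrature:
  (δs)² = 196;  (δz)² = 1.44
δS = √(197) = 14.1

14.1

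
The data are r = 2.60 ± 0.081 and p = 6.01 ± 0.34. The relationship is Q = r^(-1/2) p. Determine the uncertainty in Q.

Q is a product of powers, so relative uncertainties combine in quadrature:
  (−½·δr/r)² = (-0.5×0.0312)² = 0.000243;  (1·δp/p)² = (1×0.0566)² = 0.00320
δQ/Q = √(0.00344) = 0.0587
Q = 3.73, so δQ = 0.0587 × 3.73 = 0.219.

0.219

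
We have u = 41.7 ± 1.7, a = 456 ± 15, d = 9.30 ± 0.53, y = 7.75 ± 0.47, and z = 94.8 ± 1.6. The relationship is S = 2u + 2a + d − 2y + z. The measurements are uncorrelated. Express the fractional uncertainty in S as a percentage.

Sums and differences: (δS)² = Σ (cᵢ δxᵢ)².
  (2·δu)² = 11.6;  (2·δa)² = 900;  (δd)² = 0.281;  (2·δy)² = 0.884;  (δz)² = 2.56
δS = √(915) = 30.3
S = 1080, so δS/S = 30.3/1080 = 0.0279.

2.79%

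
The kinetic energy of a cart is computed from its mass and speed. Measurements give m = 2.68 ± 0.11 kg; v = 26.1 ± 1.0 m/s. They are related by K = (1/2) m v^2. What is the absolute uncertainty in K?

79.4 J

Each factor contributes (exponent × relative error)² to (δK/K)²:
  (1·δm/m)² = (1×0.0410)² = 0.00168;  (2·δv/v)² = (2×0.0383)² = 0.00587
δK/K = √(0.00756) = 0.0869
K = 913 J, so δK = 0.0869 × 913 = 79.4 J.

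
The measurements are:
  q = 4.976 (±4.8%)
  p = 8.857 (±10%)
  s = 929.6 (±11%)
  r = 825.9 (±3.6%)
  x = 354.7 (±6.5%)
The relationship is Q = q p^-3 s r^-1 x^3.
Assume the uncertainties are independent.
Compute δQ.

1.36e+05

For a monomial Q ∝ q, p^-3, s, r^-1, x^3, fractional errors add in quadrature:
  (1·δq/q)² = (1×0.0480)² = 0.00230;  (-3·δp/p)² = (-3×0.100)² = 0.0900;  (1·δs/s)² = (1×0.110)² = 0.0121;  (-1·δr/r)² = (-1×0.0360)² = 0.00130;  (3·δx/x)² = (3×0.0650)² = 0.0380
δQ/Q = √(0.144) = 0.379
Q = 359700, so δQ = 0.379 × 359700 = 1.36e+05.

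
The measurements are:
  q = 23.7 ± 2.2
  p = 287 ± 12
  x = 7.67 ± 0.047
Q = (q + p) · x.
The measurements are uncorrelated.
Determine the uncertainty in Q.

Let u = q + p = 311. δu = √(δq² + δp²) = √(4.84 + 144) = 12.2, so δu/u = 0.0393.
Q is then a monomial in u, x:
δQ/Q = √((δu/u)² + (1·δx/x)²) = √(0.00154 + 3.75e-05) = 0.0397
Q = 2380, so δQ = 0.0397 × 2380 = 94.7.

94.7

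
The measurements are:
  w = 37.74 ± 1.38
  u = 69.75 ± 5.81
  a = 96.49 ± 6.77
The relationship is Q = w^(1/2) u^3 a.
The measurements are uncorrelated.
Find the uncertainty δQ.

Since Q is a product/quotient, work with relative uncertainties:
  (½·δw/w)² = (0.5×0.0366)² = 0.000334;  (3·δu/u)² = (3×0.0833)² = 0.0624;  (1·δa/a)² = (1×0.0702)² = 0.00492
δQ/Q = √(0.0677) = 0.260
Q = 2.011e+08, so δQ = 0.260 × 2.011e+08 = 5.23e+07.

5.23e+07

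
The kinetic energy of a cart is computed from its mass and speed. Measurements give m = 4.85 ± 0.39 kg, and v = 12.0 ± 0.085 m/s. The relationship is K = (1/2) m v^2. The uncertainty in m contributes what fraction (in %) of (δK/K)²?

97.0%

(δK/K)² = (1·δm/m)² + (2·δv/v)²
  m term: (1×0.0804)² = 0.00647
  v term: (2×0.00708)² = 0.000201
Total = 0.00667. Share from m = 0.00647/0.00667 = 0.970.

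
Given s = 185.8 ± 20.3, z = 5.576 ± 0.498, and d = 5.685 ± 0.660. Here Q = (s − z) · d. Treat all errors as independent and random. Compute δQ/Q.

0.162

Let u = s − z = 180.2. δu = √(δs² + δz²) = √(412 + 0.248) = 20.3, so δu/u = 0.113.
Q is then a monomial in u, d:
δQ/Q = √((δu/u)² + (1·δd/d)²) = √(0.0127 + 0.0135) = 0.162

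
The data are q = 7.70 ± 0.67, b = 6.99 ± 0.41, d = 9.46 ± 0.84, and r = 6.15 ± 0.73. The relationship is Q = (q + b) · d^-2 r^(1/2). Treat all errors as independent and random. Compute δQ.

Let u = q + b = 14.7. δu = √(δq² + δb²) = √(0.449 + 0.168) = 0.785, so δu/u = 0.0535.
Q is then a monomial in u, d, r:
δQ/Q = √((δu/u)² + (-2·δd/d)² + (½·δr/r)²) = √(0.00286 + 0.0315 + 0.00352) = 0.195
Q = 0.407, so δQ = 0.195 × 0.407 = 0.0793.

0.0793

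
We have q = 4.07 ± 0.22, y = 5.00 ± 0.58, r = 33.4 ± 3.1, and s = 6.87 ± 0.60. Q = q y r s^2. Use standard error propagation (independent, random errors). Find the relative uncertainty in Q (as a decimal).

Products/powers → add relative errors in quadrature, weighted by exponent:
  (1·δq/q)² = (1×0.0541)² = 0.00292;  (1·δy/y)² = (1×0.116)² = 0.0135;  (1·δr/r)² = (1×0.0928)² = 0.00861;  (2·δs/s)² = (2×0.0873)² = 0.0305
δQ/Q = √(0.0555) = 0.236

0.236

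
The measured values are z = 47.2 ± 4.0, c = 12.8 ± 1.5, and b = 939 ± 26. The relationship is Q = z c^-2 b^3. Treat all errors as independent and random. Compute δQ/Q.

0.263

Q is a product of powers, so relative uncertainties combine in quadrature:
  (1·δz/z)² = (1×0.0847)² = 0.00718;  (-2·δc/c)² = (-2×0.117)² = 0.0549;  (3·δb/b)² = (3×0.0277)² = 0.00690
δQ/Q = √(0.0690) = 0.263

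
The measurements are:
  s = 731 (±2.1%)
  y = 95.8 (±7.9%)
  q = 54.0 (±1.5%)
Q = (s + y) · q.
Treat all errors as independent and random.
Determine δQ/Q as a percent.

2.56%

Let u = s + y = 827. δu = √(δs² + δy²) = √(236 + 57.3) = 17.1, so δu/u = 0.0207.
Q is then a monomial in u, q:
δQ/Q = √((δu/u)² + (1·δq/q)²) = √(0.000429 + 0.000225) = 0.0256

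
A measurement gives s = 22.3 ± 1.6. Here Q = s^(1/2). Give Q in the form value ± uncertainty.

4.72 ± 0.169

For a monomial Q ∝ s^(1/2), fractional errors add in quadrature:
  (½·δs/s)² = (0.5×0.0717)² = 0.00129
δQ/Q = √(0.00129) = 0.0359
Q = 4.72, so δQ = 0.0359 × 4.72 = 0.169.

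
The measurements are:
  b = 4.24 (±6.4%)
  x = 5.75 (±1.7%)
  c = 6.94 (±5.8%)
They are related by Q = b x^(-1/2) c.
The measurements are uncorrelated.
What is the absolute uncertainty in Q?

1.07

Relative error in a monomial: (δQ/Q)² = Σ (nᵢ · δxᵢ/xᵢ)².
  (1·δb/b)² = (1×0.0640)² = 0.00410;  (−½·δx/x)² = (-0.5×0.0170)² = 7.23e-05;  (1·δc/c)² = (1×0.0580)² = 0.00336
δQ/Q = √(0.00753) = 0.0868
Q = 12.3, so δQ = 0.0868 × 12.3 = 1.07.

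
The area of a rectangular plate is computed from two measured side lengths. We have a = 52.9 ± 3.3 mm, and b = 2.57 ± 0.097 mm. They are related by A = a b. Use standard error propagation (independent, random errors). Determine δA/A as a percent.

Relative error in a monomial: (δA/A)² = Σ (nᵢ · δxᵢ/xᵢ)².
  (1·δa/a)² = (1×0.0624)² = 0.00389;  (1·δb/b)² = (1×0.0377)² = 0.00142
δA/A = √(0.00532) = 0.0729

7.29%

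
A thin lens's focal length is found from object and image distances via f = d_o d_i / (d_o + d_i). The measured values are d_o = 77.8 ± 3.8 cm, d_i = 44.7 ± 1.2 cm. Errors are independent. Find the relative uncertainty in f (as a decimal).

0.0247

∂f/∂d_o = (d_i/(d_o+d_i))² = 0.133;  ∂f/∂d_i = (d_o/(d_o+d_i))² = 0.403
δf = √((∂f/∂d_o · δd_o)² + (∂f/∂d_i · δd_i)²) = √(0.256 + 0.234) = 0.700 cm
f = 28.4 cm, so δf/f = 0.700/28.4 = 0.0247.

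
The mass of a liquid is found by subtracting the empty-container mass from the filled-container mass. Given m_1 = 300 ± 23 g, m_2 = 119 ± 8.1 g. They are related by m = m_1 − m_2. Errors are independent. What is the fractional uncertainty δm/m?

Absolute uncertainties add in quadrature for a linear combination:
  (δm_1)² = 529;  (δm_2)² = 65.6
δm = √(595) = 24.4 g
m = 181 g, so δm/m = 24.4/181 = 0.135.

0.135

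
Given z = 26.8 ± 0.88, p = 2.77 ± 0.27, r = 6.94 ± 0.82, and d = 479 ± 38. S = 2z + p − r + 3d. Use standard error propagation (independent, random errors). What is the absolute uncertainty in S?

114

For a sum/difference, combine absolute errors in quadrature:
  (2·δz)² = 3.10;  (δp)² = 0.0729;  (δr)² = 0.672;  (3·δd)² = 13000
δS = √(13000) = 114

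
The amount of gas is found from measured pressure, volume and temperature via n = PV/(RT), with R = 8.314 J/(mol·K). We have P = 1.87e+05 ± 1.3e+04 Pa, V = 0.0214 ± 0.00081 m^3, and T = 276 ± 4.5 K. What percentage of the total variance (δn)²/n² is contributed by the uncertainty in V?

21.9%

(δn/n)² = (1·δP/P)² + (1·δV/V)² + (-1·δT/T)²
  P term: (1×0.0695)² = 0.00483
  V term: (1×0.0379)² = 0.00143
  T term: (-1×0.0163)² = 0.000266
Total = 0.00653. Share from V = 0.00143/0.00653 = 0.219.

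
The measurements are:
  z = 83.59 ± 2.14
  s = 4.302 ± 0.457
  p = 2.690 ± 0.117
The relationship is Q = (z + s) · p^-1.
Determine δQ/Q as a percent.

5.01%

Let u = z + s = 87.89. δu = √(δz² + δs²) = √(4.58 + 0.209) = 2.19, so δu/u = 0.0249.
Q is then a monomial in u, p:
δQ/Q = √((δu/u)² + (-1·δp/p)²) = √(0.000620 + 0.00189) = 0.0501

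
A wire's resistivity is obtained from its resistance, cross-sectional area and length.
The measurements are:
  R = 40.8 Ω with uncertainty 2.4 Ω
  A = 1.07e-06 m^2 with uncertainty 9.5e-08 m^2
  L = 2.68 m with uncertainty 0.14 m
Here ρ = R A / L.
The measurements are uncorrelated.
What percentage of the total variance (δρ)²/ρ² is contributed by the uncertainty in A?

(δρ/ρ)² = (1·δR/R)² + (1·δA/A)² + (-1·δL/L)²
  R term: (1×0.0588)² = 0.00346
  A term: (1×0.0888)² = 0.00788
  L term: (-1×0.0522)² = 0.00273
Total = 0.0141. Share from A = 0.00788/0.0141 = 0.560.

56.0%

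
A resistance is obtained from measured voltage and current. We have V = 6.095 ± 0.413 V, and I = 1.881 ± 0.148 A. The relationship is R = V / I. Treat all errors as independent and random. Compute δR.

Each factor contributes (exponent × relative error)² to (δR/R)²:
  (1·δV/V)² = (1×0.0678)² = 0.00459;  (-1·δI/I)² = (-1×0.0787)² = 0.00619
δR/R = √(0.0108) = 0.104
R = 3.240 Ω, so δR = 0.104 × 3.240 = 0.336 Ω.

0.336 Ω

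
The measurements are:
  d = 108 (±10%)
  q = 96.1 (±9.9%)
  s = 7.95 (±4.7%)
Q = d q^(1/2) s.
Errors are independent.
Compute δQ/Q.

Since Q is a product/quotient, work with relative uncertainties:
  (1·δd/d)² = (1×0.100)² = 0.0100;  (½·δq/q)² = (0.5×0.0990)² = 0.00245;  (1·δs/s)² = (1×0.0470)² = 0.00221
δQ/Q = √(0.0147) = 0.121

0.121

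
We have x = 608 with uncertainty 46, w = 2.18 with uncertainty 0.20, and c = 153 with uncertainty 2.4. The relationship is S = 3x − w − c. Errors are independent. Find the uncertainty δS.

Absolute uncertainties add in quadrature for a linear combination:
  (3·δx)² = 19000;  (δw)² = 0.0400;  (δc)² = 5.76
δS = √(19000) = 138

138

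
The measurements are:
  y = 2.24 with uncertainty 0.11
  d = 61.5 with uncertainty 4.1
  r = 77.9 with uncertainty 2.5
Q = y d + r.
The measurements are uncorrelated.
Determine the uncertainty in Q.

11.7

Let p = y·d = 138. δp/p = √((1·δy/y)² + (1·δd/d)²) = √(0.00241 + 0.00444) = 0.0828, so δp = 11.4.
Q = p + r: δQ = √(δp² + δr²) = √(130 + 6.25) = 11.7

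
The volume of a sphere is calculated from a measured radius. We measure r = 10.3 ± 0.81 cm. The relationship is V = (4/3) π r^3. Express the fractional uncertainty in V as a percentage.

23.6%

V ∝ r^3, so δV/V = |3| · δr/r = 3 × 0.0786 = 0.236.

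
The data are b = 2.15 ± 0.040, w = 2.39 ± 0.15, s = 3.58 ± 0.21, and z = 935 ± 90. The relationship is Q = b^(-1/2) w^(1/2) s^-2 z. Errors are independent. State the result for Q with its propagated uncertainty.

76.9 ± 11.9

For a monomial Q ∝ b^(-1/2), w^(1/2), s^-2, z, fractional errors add in quadrature:
  (−½·δb/b)² = (-0.5×0.0186)² = 8.65e-05;  (½·δw/w)² = (0.5×0.0628)² = 0.000985;  (-2·δs/s)² = (-2×0.0587)² = 0.0138;  (1·δz/z)² = (1×0.0963)² = 0.00927
δQ/Q = √(0.0241) = 0.155
Q = 76.9, so δQ = 0.155 × 76.9 = 11.9.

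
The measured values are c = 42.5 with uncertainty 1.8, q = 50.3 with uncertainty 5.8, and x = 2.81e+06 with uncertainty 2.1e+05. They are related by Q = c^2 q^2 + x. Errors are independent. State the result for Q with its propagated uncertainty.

(7.38 ± 1.14) × 10^6

Let p = c^2·q^2 = 4.57e+06. δp/p = √((2·δc/c)² + (2·δq/q)²) = √(0.00718 + 0.0532) = 0.246, so δp = 1.12e+06.
Q = p + x: δQ = √(δp² + δx²) = √(1.26e+12 + 4.41e+10) = 1.14e+06
Q = 7.38e+06.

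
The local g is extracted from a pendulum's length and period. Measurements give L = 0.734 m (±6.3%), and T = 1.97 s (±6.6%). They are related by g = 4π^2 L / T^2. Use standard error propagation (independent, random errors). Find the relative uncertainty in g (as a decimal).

0.146

For a monomial g ∝ L, T^-2, fractional errors add in quadrature:
  (1·δL/L)² = (1×0.0630)² = 0.00397;  (-2·δT/T)² = (-2×0.0660)² = 0.0174
δg/g = √(0.0214) = 0.146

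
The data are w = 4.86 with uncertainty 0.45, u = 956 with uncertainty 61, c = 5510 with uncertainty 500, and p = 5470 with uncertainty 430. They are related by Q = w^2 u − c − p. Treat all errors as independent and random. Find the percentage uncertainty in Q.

38.5%

Let h = w^2·u = 22600. δh/h = √((2·δw/w)² + (1·δu/u)²) = √(0.0343 + 0.00407) = 0.196, so δh = 4420.
Q = h − c − p: δQ = √(δh² + δc² + δp²) = √(1.96e+07 + 2.5e+05 + 1.85e+05) = 4470
Q = 11600, so δQ/Q = 4470/11600 = 0.385.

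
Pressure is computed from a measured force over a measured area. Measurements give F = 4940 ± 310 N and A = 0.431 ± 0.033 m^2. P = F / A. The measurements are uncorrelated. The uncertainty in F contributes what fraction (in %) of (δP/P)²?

(δP/P)² = (1·δF/F)² + (-1·δA/A)²
  F term: (1×0.0628)² = 0.00394
  A term: (-1×0.0766)² = 0.00586
Total = 0.00980. Share from F = 0.00394/0.00980 = 0.402.

40.2%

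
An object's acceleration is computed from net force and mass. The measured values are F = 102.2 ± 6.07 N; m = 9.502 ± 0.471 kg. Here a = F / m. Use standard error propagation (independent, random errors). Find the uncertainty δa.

0.832 m/s^2

a is a product of powers, so relative uncertainties combine in quadrature:
  (1·δF/F)² = (1×0.0594)² = 0.00353;  (-1·δm/m)² = (-1×0.0496)² = 0.00246
δa/a = √(0.00598) = 0.0774
a = 10.76 m/s^2, so δa = 0.0774 × 10.76 = 0.832 m/s^2.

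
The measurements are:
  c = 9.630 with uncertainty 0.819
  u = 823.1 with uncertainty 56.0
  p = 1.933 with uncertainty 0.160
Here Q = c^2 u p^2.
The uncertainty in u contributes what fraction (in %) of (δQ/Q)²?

7.59%

(δQ/Q)² = (2·δc/c)² + (1·δu/u)² + (2·δp/p)²
  c term: (2×0.0850)² = 0.0289
  u term: (1×0.0680)² = 0.00463
  p term: (2×0.0828)² = 0.0274
Total = 0.0610. Share from u = 0.00463/0.0610 = 0.0759.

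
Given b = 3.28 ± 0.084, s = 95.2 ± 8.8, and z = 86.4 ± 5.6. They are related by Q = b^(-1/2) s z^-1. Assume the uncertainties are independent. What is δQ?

0.0691

Since Q is a product/quotient, work with relative uncertainties:
  (−½·δb/b)² = (-0.5×0.0256)² = 0.000164;  (1·δs/s)² = (1×0.0924)² = 0.00854;  (-1·δz/z)² = (-1×0.0648)² = 0.00420
δQ/Q = √(0.0129) = 0.114
Q = 0.608, so δQ = 0.114 × 0.608 = 0.0691.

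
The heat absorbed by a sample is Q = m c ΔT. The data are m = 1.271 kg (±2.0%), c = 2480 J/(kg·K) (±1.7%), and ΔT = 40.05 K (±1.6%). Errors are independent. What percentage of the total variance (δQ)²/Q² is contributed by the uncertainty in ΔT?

(δQ/Q)² = (1·δm/m)² + (1·δc/c)² + (1·δΔT/ΔT)²
  m term: (1×0.0200)² = 0.000400
  c term: (1×0.0170)² = 0.000289
  ΔT term: (1×0.0160)² = 0.000256
Total = 0.000945. Share from ΔT = 0.000256/0.000945 = 0.271.

27.1%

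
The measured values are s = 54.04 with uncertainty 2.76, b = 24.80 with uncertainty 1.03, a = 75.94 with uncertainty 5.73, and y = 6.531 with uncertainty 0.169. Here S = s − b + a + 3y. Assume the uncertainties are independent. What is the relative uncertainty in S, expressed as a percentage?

Absolute uncertainties add in quadrature for a linear combination:
  (δs)² = 7.62;  (δb)² = 1.06;  (δa)² = 32.8;  (3·δy)² = 0.257
δS = √(41.8) = 6.46
S = 124.8, so δS/S = 6.46/124.8 = 0.0518.

5.18%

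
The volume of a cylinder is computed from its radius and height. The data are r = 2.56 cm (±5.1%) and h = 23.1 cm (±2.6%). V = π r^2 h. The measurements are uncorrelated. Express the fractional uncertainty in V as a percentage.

Since V is a product/quotient, work with relative uncertainties:
  (2·δr/r)² = (2×0.0510)² = 0.0104;  (1·δh/h)² = (1×0.0260)² = 0.000676
δV/V = √(0.0111) = 0.105

10.5%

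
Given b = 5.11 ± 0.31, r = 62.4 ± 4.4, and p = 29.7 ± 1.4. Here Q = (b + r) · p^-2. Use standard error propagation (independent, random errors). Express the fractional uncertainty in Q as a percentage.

Let u = b + r = 67.5. δu = √(δb² + δr²) = √(0.0961 + 19.4) = 4.41, so δu/u = 0.0653.
Q is then a monomial in u, p:
δQ/Q = √((δu/u)² + (-2·δp/p)²) = √(0.00427 + 0.00889) = 0.115

11.5%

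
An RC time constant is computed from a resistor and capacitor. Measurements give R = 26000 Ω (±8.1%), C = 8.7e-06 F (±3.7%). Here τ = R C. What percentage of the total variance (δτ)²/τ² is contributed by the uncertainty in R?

82.7%

(δτ/τ)² = (1·δR/R)² + (1·δC/C)²
  R term: (1×0.0810)² = 0.00656
  C term: (1×0.0370)² = 0.00137
Total = 0.00793. Share from R = 0.00656/0.00793 = 0.827.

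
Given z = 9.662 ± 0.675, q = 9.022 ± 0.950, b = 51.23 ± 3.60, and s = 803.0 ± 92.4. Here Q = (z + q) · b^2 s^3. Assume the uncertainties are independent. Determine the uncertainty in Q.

9.59e+12

Let u = z + q = 18.68. δu = √(δz² + δq²) = √(0.456 + 0.902) = 1.17, so δu/u = 0.0624.
Q is then a monomial in u, b, s:
δQ/Q = √((δu/u)² + (2·δb/b)² + (3·δs/s)²) = √(0.00389 + 0.0198 + 0.119) = 0.378
Q = 2.539e+13, so δQ = 0.378 × 2.539e+13 = 9.59e+12.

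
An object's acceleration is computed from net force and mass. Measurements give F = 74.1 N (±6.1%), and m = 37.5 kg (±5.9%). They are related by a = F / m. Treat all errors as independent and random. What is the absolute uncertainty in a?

0.168 m/s^2

Relative error in a monomial: (δa/a)² = Σ (nᵢ · δxᵢ/xᵢ)².
  (1·δF/F)² = (1×0.0610)² = 0.00372;  (-1·δm/m)² = (-1×0.0590)² = 0.00348
δa/a = √(0.00720) = 0.0849
a = 1.98 m/s^2, so δa = 0.0849 × 1.98 = 0.168 m/s^2.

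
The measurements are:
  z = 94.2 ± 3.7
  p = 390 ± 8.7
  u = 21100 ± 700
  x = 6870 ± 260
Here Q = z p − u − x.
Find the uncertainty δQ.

1820

Let w = z·p = 36700. δw/w = √((1·δz/z)² + (1·δp/p)²) = √(0.00154 + 0.000498) = 0.0452, so δw = 1660.
Q = w − u − x: δQ = √(δw² + δu² + δx²) = √(2.75e+06 + 4.9e+05 + 67600) = 1820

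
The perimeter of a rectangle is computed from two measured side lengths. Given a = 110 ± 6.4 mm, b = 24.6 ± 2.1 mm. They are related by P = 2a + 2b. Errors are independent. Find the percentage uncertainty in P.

Each term contributes (cᵢ δxᵢ)² to (δP)²:
  (2·δa)² = 164;  (2·δb)² = 17.6
δP = √(181) = 13.5 mm
P = 269 mm, so δP/P = 13.5/269 = 0.0500.

5.00%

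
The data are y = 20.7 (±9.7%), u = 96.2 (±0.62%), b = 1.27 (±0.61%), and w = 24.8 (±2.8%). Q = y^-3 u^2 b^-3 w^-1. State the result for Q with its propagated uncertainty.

0.0205 ± 0.00602

Q is a product of powers, so relative uncertainties combine in quadrature:
  (-3·δy/y)² = (-3×0.0970)² = 0.0847;  (2·δu/u)² = (2×0.00620)² = 0.000154;  (-3·δb/b)² = (-3×0.00610)² = 0.000335;  (-1·δw/w)² = (-1×0.0280)² = 0.000784
δQ/Q = √(0.0860) = 0.293
Q = 0.0205, so δQ = 0.293 × 0.0205 = 0.00602.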